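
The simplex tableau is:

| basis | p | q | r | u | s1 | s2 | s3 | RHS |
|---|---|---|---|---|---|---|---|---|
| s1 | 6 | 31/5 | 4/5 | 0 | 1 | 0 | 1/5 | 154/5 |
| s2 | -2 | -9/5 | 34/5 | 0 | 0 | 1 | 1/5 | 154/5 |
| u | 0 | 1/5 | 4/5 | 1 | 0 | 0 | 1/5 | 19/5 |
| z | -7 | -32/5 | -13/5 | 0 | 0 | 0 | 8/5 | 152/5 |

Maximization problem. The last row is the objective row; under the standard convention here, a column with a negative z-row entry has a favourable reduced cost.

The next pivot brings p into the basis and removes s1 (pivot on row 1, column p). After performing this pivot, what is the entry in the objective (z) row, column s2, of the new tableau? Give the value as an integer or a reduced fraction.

Pivot element is row 1, column p: 6.
Normalize row 1: new (row 1, s2) = 0/6 = 0.
z-row ← z-row − (-7)·(new row 1): 0 − (-7)·0 = 0.

0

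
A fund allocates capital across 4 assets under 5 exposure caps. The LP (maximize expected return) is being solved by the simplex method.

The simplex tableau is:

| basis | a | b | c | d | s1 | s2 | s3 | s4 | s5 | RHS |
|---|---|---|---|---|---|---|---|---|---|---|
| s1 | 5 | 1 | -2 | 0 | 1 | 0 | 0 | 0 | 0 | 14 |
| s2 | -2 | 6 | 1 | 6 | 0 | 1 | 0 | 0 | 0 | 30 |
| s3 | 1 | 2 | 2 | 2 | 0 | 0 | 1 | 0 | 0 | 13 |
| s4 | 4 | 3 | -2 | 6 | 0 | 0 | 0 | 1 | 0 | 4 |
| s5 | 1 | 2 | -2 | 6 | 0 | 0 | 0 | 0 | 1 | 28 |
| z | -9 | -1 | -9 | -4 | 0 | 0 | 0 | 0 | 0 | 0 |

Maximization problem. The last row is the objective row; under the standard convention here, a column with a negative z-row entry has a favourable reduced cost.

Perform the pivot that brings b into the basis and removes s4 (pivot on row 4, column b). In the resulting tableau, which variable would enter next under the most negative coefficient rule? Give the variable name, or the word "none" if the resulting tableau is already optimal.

c

Pivot element 3. New z-row = old z-row − (-1)·(row 4/3).
Updated z-row coefficients: a: -23/3, b: 0, c: -29/3, d: -2, s1: 0, s2: 0, s3: 0, s4: 1/3, s5: 0.
The most negative is -29/3 in column c, so c would enter next.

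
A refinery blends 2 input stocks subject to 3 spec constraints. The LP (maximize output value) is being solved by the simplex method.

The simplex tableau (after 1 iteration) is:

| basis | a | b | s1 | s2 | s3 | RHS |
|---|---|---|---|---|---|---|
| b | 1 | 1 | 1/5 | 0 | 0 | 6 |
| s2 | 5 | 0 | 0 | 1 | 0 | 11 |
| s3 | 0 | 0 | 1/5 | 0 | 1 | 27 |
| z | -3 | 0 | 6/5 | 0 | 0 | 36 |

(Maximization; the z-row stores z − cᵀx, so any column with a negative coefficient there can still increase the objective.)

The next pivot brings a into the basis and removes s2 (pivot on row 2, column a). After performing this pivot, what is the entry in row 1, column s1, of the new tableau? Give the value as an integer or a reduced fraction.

Pivot element is row 2, column a: 5.
Normalize row 2: new (row 2, s1) = 0/5 = 0.
row 1 ← row 1 − 1·(new row 2): 1/5 − 1·0 = 1/5.

1/5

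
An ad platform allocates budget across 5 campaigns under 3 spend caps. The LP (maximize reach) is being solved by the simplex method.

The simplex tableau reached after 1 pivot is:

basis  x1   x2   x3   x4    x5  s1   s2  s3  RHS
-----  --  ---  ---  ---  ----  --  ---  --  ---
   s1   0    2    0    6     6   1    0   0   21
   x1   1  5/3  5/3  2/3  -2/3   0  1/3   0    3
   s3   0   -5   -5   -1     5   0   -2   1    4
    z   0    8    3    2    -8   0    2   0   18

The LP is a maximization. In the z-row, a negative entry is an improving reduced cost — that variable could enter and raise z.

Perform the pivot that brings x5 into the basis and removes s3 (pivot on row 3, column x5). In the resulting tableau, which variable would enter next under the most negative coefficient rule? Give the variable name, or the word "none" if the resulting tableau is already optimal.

x3

Pivot element 5. New z-row = old z-row − (-8)·(row 3/5).
Updated z-row coefficients: x1: 0, x2: 0, x3: -5, x4: 2/5, x5: 0, s1: 0, s2: -6/5, s3: 8/5.
The most negative is -5 in column x3, so x3 would enter next.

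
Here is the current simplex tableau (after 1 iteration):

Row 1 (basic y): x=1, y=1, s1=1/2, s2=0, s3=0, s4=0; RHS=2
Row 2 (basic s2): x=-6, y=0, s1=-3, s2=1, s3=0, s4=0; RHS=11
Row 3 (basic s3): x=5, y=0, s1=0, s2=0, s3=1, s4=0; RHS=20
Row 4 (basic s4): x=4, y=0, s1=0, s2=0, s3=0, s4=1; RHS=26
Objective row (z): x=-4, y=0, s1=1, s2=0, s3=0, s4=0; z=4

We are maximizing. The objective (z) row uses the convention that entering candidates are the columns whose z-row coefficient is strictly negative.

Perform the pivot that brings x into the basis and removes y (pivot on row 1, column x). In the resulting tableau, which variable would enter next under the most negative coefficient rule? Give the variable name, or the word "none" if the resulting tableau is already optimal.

Pivot element 1. New z-row = old z-row − (-4)·(row 1/1).
Updated z-row coefficients: x: 0, y: 4, s1: 3, s2: 0, s3: 0, s4: 0.
No coefficient is strictly negative; the tableau after this pivot is optimal.

none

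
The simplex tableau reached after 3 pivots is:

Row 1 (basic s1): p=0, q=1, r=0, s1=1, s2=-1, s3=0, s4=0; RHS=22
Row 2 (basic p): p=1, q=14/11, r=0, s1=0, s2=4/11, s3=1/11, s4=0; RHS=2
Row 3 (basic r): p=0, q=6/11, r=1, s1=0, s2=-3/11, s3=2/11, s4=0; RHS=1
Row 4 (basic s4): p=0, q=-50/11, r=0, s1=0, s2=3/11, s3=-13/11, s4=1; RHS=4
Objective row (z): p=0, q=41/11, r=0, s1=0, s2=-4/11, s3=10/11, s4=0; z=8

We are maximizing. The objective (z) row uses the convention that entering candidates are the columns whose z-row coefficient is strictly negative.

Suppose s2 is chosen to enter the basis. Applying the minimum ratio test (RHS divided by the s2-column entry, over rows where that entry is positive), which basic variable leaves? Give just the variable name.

p

Ratios: row 1 (s1): entry -1 ≤ 0, skip; row 2 (p): 2/(4/11) = 11/2; row 3 (r): entry -3/11 ≤ 0, skip; row 4 (s4): 4/(3/11) = 44/3.
Minimum ratio 11/2 is in the p row, so p leaves.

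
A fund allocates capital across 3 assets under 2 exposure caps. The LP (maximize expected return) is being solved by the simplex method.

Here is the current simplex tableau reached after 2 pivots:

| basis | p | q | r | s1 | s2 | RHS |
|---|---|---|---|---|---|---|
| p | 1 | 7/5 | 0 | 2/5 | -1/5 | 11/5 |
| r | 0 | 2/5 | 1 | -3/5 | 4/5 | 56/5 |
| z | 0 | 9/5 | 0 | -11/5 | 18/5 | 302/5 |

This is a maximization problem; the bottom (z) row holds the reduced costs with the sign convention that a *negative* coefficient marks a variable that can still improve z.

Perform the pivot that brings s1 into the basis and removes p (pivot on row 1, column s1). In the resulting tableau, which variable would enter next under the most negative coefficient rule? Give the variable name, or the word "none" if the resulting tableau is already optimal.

none

Pivot element 2/5. New z-row = old z-row − (-11/5)·(row 1/(2/5)).
Updated z-row coefficients: p: 11/2, q: 19/2, r: 0, s1: 0, s2: 5/2.
No coefficient is strictly negative; the tableau after this pivot is optimal.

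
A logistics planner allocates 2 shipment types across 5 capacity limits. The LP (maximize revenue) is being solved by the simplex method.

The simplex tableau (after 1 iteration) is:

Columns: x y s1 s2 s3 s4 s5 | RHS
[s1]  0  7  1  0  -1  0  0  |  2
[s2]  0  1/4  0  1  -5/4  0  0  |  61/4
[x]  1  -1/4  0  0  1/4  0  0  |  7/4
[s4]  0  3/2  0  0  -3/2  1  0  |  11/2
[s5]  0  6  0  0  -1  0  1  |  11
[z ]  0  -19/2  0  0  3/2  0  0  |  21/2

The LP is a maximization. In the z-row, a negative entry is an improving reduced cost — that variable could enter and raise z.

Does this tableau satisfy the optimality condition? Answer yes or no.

Column y has objective-row coefficient -19/2, which is negative; an improving pivot exists, so not yet optimal.

no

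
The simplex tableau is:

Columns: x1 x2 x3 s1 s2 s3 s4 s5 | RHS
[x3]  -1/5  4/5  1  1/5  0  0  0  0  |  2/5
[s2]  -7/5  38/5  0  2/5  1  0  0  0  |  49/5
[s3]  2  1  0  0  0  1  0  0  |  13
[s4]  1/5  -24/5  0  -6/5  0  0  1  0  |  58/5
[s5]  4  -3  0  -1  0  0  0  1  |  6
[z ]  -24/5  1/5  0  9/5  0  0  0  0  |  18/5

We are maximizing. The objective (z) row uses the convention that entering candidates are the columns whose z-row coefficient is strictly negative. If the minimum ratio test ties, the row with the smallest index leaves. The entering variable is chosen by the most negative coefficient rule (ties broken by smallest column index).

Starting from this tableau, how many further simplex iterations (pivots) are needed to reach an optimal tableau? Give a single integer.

pivot: x1 in, s5 out → z = 54/5
pivot: x2 in, x3 out → z = 188/13
No improving column remains; optimal.

2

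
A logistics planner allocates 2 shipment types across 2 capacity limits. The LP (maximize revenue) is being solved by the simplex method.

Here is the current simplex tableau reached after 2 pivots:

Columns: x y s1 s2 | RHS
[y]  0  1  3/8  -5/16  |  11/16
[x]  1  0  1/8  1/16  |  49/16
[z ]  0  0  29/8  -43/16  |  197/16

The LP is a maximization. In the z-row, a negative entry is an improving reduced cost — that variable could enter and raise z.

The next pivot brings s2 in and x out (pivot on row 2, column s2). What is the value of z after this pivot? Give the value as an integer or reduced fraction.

144

Minimum ratio for s2: (49/16)/(1/16) = 49.
z changes by −(z-row coeff of s2)·ratio = −(-43/16)·49 = 2107/16.
New z = 197/16 + (2107/16) = 144.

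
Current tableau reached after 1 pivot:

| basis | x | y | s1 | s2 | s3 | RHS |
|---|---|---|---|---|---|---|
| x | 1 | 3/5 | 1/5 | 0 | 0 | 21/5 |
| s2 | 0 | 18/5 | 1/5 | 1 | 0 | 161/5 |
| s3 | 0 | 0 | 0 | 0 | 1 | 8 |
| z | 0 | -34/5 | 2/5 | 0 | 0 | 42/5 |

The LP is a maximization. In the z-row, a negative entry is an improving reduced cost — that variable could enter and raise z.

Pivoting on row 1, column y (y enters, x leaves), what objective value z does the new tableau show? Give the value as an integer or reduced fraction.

56

Minimum ratio for y: (21/5)/(3/5) = 7.
z changes by −(z-row coeff of y)·ratio = −(-34/5)·7 = 238/5.
New z = 42/5 + (238/5) = 56.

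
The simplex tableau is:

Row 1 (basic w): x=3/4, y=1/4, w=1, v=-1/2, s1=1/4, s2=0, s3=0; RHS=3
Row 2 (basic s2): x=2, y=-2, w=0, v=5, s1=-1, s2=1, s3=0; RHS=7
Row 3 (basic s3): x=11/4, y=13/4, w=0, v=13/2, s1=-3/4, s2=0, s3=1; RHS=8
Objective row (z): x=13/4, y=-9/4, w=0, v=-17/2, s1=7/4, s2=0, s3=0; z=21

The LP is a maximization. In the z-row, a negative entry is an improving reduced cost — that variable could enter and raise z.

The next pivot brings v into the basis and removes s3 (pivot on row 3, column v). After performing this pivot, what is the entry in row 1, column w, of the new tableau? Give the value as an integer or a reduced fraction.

Pivot element is row 3, column v: 13/2.
Normalize row 3: new (row 3, w) = 0/(13/2) = 0.
row 1 ← row 1 − (-1/2)·(new row 3): 1 − (-1/2)·0 = 1.

1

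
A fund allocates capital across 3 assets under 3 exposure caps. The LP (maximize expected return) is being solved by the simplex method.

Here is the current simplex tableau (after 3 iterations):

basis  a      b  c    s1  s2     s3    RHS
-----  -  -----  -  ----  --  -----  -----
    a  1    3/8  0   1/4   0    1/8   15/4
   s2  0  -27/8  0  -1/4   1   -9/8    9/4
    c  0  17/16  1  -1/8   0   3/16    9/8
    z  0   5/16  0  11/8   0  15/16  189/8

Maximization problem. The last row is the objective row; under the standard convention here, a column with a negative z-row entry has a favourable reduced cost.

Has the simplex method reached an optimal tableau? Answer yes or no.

No objective-row coefficient is strictly negative, so no entering variable exists; the tableau is optimal.

yes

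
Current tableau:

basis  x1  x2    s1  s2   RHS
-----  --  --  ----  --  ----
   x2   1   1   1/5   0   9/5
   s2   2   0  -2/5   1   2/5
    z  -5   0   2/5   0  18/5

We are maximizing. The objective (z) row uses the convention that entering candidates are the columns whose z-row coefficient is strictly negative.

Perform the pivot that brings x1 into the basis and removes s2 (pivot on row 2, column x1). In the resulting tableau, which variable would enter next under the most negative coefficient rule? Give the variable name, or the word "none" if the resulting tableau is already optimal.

s1

Pivot element 2. New z-row = old z-row − (-5)·(row 2/2).
Updated z-row coefficients: x1: 0, x2: 0, s1: -3/5, s2: 5/2.
The most negative is -3/5 in column s1, so s1 would enter next.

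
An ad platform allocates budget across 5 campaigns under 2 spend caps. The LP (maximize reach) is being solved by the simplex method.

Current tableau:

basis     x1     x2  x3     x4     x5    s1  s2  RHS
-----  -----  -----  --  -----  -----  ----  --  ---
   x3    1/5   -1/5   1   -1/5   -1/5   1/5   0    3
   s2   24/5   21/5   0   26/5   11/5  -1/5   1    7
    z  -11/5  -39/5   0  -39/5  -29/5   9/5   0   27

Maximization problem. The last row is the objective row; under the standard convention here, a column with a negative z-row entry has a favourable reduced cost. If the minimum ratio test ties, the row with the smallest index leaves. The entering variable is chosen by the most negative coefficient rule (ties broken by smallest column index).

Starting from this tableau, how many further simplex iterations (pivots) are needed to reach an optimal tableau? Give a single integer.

2

pivot: x2 in, s2 out → z = 40
pivot: x5 in, x2 out → z = 500/11
No improving column remains; optimal.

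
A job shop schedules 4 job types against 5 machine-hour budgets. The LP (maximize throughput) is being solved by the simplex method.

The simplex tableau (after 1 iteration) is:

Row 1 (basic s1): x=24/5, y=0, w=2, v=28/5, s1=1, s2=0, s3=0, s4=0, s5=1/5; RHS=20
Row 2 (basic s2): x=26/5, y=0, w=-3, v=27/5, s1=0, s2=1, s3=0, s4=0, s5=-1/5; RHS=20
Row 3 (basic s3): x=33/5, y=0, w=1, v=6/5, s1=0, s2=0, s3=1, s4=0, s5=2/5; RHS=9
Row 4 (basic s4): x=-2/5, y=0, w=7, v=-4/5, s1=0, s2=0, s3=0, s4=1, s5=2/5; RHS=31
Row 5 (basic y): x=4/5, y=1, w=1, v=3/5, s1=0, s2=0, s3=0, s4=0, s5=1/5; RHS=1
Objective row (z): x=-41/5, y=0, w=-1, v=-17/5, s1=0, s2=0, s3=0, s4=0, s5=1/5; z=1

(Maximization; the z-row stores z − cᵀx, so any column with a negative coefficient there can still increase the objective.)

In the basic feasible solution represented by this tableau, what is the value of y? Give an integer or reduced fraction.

1

y is basic (row 5); its value is the RHS of that row: 1.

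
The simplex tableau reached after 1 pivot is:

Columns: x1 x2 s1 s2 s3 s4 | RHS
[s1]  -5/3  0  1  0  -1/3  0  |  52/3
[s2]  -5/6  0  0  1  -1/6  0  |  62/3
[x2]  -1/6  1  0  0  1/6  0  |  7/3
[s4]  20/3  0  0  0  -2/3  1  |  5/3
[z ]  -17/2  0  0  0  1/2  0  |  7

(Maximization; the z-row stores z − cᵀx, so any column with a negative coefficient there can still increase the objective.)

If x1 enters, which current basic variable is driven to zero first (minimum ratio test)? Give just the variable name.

s4

Ratios: row 1 (s1): entry -5/3 ≤ 0, skip; row 2 (s2): entry -5/6 ≤ 0, skip; row 3 (x2): entry -1/6 ≤ 0, skip; row 4 (s4): (5/3)/(20/3) = 1/4.
Minimum ratio 1/4 is in the s4 row, so s4 leaves.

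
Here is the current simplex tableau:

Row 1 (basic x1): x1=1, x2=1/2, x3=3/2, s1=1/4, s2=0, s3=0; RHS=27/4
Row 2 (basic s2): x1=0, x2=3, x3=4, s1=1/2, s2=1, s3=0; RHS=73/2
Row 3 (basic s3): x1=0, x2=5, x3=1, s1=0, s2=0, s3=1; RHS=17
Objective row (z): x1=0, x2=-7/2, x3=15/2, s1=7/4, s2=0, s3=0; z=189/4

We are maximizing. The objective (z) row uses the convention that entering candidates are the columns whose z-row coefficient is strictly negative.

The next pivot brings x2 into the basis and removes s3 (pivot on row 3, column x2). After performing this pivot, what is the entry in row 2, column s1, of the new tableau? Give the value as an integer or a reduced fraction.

1/2

Pivot element is row 3, column x2: 5.
Normalize row 3: new (row 3, s1) = 0/5 = 0.
row 2 ← row 2 − 3·(new row 3): 1/2 − 3·0 = 1/2.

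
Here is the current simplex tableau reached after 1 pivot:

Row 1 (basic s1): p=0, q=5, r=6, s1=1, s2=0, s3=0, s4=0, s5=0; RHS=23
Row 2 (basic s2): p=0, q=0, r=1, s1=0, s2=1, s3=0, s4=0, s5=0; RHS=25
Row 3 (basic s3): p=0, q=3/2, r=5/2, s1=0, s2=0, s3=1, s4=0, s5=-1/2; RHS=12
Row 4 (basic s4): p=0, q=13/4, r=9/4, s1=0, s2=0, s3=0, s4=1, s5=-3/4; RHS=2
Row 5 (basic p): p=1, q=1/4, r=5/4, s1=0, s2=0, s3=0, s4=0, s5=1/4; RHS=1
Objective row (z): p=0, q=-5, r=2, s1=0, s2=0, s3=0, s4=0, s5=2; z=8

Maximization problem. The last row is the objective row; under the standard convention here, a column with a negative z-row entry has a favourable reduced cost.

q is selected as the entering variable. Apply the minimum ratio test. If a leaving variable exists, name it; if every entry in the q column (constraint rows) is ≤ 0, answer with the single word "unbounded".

Ratios: row 1 (s1): 23/5 = 23/5; row 2 (s2): entry 0 ≤ 0, skip; row 3 (s3): 12/(3/2) = 8; row 4 (s4): 2/(13/4) = 8/13; row 5 (p): 1/(1/4) = 4.
Minimum ratio is in the s4 row, so s4 leaves.

s4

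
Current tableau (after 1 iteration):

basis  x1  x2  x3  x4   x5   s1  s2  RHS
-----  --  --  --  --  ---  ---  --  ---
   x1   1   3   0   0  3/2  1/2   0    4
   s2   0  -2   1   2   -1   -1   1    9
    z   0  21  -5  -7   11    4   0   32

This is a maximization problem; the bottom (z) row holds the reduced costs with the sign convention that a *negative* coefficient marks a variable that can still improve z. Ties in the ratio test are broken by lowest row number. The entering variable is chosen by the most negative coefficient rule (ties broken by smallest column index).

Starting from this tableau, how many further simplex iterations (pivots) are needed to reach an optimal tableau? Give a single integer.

pivot: x4 in, s2 out → z = 127/2
pivot: x3 in, x4 out → z = 77
pivot: s1 in, x1 out → z = 85
No improving column remains; optimal.

3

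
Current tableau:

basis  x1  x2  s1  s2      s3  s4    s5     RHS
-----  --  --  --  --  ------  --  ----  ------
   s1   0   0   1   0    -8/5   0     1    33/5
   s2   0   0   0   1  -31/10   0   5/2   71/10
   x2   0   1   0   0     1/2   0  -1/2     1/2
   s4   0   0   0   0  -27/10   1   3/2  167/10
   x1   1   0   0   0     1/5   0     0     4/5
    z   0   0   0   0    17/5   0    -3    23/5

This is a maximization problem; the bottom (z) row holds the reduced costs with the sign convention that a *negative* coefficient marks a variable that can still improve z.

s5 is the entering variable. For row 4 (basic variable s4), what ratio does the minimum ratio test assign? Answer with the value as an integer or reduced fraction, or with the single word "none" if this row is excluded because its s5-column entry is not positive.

Ratio = RHS / (s5 entry) = (167/10) / (3/2) = 167/15.

167/15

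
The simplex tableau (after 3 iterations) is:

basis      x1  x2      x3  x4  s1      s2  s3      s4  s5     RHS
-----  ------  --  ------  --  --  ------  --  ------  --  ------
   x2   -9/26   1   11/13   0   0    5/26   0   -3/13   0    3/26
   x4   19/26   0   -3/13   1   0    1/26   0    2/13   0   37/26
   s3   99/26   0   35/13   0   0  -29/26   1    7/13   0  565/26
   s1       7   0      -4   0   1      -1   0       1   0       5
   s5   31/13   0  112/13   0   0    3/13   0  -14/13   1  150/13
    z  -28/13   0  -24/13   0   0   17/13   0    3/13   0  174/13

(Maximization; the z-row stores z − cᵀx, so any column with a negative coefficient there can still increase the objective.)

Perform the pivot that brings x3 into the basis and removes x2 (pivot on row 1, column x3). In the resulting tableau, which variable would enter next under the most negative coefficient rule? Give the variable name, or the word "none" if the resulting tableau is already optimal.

x1

Pivot element 11/13. New z-row = old z-row − (-24/13)·(row 1/(11/13)).
Updated z-row coefficients: x1: -32/11, x2: 24/11, x3: 0, x4: 0, s1: 0, s2: 19/11, s3: 0, s4: -3/11, s5: 0.
The most negative is -32/11 in column x1, so x1 would enter next.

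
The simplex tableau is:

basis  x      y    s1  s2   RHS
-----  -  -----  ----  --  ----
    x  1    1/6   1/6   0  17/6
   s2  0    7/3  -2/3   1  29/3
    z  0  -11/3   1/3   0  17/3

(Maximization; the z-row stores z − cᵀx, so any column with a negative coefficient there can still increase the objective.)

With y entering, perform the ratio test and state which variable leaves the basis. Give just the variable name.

s2

Ratios: row 1 (x): (17/6)/(1/6) = 17; row 2 (s2): (29/3)/(7/3) = 29/7.
Minimum ratio 29/7 is in the s2 row, so s2 leaves.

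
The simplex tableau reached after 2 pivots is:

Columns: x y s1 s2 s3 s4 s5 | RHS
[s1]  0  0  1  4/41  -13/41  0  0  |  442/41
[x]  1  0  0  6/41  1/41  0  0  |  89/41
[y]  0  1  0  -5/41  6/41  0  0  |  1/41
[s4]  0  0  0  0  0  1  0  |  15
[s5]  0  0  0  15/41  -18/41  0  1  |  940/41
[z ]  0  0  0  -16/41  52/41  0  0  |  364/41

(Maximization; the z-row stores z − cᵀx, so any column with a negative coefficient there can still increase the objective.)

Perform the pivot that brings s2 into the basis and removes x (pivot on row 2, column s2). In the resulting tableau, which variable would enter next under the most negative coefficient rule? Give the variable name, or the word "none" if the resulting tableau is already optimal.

none

Pivot element 6/41. New z-row = old z-row − (-16/41)·(row 2/(6/41)).
Updated z-row coefficients: x: 8/3, y: 0, s1: 0, s2: 0, s3: 4/3, s4: 0, s5: 0.
No coefficient is strictly negative; the tableau after this pivot is optimal.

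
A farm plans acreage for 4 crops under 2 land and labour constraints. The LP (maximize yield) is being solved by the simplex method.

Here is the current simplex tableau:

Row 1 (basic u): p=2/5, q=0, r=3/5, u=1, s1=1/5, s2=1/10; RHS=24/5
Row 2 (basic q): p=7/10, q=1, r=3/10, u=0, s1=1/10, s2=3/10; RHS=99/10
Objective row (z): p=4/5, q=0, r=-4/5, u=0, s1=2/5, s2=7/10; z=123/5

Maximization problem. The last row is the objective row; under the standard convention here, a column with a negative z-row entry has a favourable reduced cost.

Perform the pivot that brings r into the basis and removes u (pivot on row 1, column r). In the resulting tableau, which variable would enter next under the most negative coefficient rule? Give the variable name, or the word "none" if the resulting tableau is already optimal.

Pivot element 3/5. New z-row = old z-row − (-4/5)·(row 1/(3/5)).
Updated z-row coefficients: p: 4/3, q: 0, r: 0, u: 4/3, s1: 2/3, s2: 5/6.
No coefficient is strictly negative; the tableau after this pivot is optimal.

none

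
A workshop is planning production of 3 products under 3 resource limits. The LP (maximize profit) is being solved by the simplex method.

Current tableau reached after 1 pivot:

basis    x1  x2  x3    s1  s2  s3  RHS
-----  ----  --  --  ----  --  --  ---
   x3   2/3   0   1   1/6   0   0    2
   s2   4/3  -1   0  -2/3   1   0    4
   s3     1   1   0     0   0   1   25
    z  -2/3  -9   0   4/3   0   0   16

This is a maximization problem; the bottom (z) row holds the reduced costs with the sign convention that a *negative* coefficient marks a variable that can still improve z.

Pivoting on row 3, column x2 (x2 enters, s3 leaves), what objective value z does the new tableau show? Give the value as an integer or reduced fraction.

Minimum ratio for x2: 25/1 = 25.
z changes by −(z-row coeff of x2)·ratio = −(-9)·25 = 225.
New z = 16 + 225 = 241.

241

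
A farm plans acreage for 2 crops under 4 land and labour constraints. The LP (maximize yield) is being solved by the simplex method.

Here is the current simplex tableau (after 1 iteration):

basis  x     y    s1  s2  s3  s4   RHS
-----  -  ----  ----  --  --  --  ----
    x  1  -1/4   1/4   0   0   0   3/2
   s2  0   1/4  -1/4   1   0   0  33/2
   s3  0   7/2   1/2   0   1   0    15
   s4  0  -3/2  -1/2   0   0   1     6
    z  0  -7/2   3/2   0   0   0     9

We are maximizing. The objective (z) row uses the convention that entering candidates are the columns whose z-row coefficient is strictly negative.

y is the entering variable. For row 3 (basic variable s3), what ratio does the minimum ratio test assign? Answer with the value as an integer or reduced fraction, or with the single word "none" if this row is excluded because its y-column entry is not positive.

Ratio = RHS / (y entry) = 15 / (7/2) = 30/7.

30/7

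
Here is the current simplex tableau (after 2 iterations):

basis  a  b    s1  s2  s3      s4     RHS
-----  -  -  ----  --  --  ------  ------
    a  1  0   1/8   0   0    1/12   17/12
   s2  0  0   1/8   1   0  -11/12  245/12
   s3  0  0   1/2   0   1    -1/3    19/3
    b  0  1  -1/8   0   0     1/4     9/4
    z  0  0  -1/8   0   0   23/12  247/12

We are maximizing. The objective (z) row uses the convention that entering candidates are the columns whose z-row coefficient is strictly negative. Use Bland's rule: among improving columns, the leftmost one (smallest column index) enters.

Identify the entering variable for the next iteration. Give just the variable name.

s1

Objective-row coefficients: a: 0, b: 0, s1: -1/8, s2: 0, s3: 0, s4: 23/12.
Improving columns: s1. Bland's rule picks the smallest column index → s1.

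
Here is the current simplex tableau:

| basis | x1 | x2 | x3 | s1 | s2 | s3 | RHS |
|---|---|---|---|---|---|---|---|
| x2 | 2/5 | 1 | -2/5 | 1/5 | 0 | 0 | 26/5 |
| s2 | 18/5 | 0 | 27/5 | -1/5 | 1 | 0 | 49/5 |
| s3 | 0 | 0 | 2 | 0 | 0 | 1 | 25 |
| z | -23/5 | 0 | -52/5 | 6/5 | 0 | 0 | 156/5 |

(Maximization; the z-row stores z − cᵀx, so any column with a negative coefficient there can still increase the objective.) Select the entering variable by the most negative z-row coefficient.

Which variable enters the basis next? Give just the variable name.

Objective-row coefficients: x1: -23/5, x2: 0, x3: -52/5, s1: 6/5, s2: 0, s3: 0.
The most negative is -52/5 in column x3, so x3 enters.

x3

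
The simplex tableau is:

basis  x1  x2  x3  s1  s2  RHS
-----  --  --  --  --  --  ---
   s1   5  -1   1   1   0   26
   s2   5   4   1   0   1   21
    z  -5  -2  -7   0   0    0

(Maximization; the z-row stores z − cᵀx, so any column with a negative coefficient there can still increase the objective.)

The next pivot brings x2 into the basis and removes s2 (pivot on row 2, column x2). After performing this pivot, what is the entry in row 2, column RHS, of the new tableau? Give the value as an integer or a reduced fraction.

21/4

Pivot element is row 2, column x2: 4.
Normalize row 2: new (row 2, RHS) = 21/4 = 21/4.
Row 2 is the pivot row, so the entry is 21/4.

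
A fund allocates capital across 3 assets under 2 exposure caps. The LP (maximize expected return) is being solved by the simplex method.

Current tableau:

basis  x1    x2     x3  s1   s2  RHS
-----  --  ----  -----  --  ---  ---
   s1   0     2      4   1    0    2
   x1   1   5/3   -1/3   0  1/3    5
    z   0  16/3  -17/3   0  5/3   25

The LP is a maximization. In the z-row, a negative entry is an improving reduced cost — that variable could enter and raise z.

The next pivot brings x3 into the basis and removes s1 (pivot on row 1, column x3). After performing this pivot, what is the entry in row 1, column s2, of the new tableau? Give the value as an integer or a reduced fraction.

0

Pivot element is row 1, column x3: 4.
Normalize row 1: new (row 1, s2) = 0/4 = 0.
Row 1 is the pivot row, so the entry is 0.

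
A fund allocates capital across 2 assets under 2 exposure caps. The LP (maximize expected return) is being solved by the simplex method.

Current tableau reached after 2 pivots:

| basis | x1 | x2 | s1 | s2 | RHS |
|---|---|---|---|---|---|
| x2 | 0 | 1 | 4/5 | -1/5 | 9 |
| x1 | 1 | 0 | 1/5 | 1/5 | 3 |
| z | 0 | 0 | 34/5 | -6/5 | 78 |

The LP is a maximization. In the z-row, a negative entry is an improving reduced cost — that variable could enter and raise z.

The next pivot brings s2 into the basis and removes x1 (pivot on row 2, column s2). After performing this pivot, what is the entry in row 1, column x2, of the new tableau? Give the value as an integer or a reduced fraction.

1

Pivot element is row 2, column s2: 1/5.
Normalize row 2: new (row 2, x2) = 0/(1/5) = 0.
row 1 ← row 1 − (-1/5)·(new row 2): 1 − (-1/5)·0 = 1.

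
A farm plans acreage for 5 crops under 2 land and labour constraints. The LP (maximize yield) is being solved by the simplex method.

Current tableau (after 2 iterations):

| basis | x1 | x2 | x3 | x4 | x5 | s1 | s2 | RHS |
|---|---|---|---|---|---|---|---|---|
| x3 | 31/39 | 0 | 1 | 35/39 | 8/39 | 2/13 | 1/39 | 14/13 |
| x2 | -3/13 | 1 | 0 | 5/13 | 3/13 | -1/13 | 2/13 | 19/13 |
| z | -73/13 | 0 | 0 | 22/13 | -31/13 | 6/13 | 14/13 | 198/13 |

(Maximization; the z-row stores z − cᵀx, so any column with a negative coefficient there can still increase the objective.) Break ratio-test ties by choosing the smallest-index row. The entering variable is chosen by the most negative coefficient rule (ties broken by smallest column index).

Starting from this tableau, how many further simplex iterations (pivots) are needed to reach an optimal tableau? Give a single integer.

pivot: x1 in, x3 out → z = 708/31
pivot: x5 in, x1 out → z = 111/4
No improving column remains; optimal.

2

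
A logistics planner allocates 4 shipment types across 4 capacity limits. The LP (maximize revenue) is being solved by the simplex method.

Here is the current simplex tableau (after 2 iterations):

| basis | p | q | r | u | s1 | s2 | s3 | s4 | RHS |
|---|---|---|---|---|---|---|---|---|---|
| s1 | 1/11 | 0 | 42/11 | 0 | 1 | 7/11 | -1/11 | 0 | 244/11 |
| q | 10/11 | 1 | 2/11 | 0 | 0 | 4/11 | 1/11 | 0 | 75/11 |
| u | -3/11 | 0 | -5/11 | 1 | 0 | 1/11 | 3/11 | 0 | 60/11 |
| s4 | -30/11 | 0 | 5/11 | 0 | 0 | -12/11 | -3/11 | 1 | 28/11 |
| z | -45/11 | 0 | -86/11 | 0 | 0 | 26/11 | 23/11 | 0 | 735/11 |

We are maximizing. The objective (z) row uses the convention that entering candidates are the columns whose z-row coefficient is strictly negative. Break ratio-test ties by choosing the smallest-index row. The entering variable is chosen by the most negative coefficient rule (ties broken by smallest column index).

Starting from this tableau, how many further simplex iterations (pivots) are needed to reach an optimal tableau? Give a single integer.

pivot: r in, s4 out → z = 553/5
pivot: p in, s1 out → z = 12923/115
pivot: s4 in, q out → z = 2605/19
No improving column remains; optimal.

3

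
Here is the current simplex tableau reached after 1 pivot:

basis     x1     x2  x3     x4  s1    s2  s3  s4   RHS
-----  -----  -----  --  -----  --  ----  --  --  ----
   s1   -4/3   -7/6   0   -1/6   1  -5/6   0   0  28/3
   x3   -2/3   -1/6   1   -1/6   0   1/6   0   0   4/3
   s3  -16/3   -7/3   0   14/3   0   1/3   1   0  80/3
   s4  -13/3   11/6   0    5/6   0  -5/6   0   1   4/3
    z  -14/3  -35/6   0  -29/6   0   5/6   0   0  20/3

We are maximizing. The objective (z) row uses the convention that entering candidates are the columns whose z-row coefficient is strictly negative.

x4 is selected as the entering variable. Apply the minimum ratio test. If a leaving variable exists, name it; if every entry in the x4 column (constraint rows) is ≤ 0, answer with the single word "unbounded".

Ratios: row 1 (s1): entry -1/6 ≤ 0, skip; row 2 (x3): entry -1/6 ≤ 0, skip; row 3 (s3): (80/3)/(14/3) = 40/7; row 4 (s4): (4/3)/(5/6) = 8/5.
Minimum ratio is in the s4 row, so s4 leaves.

s4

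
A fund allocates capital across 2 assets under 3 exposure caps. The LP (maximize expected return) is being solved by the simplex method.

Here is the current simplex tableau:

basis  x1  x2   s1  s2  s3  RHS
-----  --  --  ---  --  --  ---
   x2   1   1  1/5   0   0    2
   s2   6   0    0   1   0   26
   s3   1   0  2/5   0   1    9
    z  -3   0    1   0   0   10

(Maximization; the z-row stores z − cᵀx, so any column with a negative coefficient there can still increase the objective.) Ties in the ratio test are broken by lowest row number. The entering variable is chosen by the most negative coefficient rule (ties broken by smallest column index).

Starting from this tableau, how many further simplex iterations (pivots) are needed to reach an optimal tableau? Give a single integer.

1

pivot: x1 in, x2 out → z = 16
No improving column remains; optimal.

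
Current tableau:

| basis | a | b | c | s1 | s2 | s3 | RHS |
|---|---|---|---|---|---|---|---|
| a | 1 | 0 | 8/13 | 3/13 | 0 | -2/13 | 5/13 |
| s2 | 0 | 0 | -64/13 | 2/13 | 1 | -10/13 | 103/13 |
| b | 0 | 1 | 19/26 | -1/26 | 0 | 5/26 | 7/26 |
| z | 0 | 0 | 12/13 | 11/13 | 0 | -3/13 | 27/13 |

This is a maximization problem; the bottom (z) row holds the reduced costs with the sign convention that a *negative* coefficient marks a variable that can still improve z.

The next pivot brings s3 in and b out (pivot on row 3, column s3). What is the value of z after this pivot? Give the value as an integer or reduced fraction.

Minimum ratio for s3: (7/26)/(5/26) = 7/5.
z changes by −(z-row coeff of s3)·ratio = −(-3/13)·(7/5) = 21/65.
New z = 27/13 + (21/65) = 12/5.

12/5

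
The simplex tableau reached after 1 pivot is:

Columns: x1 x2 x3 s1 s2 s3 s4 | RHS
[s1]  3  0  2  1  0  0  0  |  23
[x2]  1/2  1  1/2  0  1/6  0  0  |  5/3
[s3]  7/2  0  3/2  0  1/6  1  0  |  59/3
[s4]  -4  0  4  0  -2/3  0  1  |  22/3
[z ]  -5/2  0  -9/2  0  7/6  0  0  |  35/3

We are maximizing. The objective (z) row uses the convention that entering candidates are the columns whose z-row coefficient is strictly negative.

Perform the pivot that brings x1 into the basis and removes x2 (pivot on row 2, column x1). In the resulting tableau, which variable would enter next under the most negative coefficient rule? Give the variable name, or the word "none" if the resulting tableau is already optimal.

Pivot element 1/2. New z-row = old z-row − (-5/2)·(row 2/(1/2)).
Updated z-row coefficients: x1: 0, x2: 5, x3: -2, s1: 0, s2: 2, s3: 0, s4: 0.
The most negative is -2 in column x3, so x3 would enter next.

x3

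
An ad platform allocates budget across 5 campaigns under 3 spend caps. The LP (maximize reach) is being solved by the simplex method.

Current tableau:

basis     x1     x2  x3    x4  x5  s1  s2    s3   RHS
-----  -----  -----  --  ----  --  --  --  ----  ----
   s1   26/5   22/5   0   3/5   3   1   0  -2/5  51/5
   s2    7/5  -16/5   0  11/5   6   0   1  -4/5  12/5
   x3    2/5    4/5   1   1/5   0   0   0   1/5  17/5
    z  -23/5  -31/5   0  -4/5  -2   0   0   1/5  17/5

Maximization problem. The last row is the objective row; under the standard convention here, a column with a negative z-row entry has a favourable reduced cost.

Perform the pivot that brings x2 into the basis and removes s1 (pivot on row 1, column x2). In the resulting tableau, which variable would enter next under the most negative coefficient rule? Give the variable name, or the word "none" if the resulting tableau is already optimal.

Pivot element 22/5. New z-row = old z-row − (-31/5)·(row 1/(22/5)).
Updated z-row coefficients: x1: 30/11, x2: 0, x3: 0, x4: 1/22, x5: 49/22, s1: 31/22, s2: 0, s3: -4/11.
The most negative is -4/11 in column s3, so s3 would enter next.

s3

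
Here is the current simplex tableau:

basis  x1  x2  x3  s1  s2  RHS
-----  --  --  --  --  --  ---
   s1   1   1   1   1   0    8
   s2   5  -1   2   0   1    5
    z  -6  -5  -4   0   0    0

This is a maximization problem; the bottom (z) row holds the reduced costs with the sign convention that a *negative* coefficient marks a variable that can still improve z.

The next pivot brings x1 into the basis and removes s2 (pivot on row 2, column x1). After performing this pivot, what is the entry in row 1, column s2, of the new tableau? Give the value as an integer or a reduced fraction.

-1/5

Pivot element is row 2, column x1: 5.
Normalize row 2: new (row 2, s2) = 1/5 = 1/5.
row 1 ← row 1 − 1·(new row 2): 0 − 1·(1/5) = -1/5.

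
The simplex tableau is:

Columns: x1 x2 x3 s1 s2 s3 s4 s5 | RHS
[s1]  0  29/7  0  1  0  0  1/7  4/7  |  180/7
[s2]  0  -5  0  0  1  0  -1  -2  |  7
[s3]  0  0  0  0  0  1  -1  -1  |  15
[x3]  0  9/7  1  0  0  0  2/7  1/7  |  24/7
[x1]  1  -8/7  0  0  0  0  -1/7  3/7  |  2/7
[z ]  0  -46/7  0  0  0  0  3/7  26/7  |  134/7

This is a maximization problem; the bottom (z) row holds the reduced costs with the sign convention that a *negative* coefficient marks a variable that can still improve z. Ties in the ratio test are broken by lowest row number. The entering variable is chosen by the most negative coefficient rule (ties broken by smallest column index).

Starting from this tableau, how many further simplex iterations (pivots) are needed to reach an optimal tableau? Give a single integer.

pivot: x2 in, x3 out → z = 110/3
No improving column remains; optimal.

1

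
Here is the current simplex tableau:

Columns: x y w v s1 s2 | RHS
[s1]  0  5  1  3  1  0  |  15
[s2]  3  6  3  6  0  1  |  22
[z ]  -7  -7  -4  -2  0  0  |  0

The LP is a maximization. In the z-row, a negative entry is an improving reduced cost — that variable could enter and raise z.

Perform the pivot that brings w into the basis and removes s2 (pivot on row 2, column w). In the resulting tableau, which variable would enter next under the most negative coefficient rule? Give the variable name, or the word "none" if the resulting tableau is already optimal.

Pivot element 3. New z-row = old z-row − (-4)·(row 2/3).
Updated z-row coefficients: x: -3, y: 1, w: 0, v: 6, s1: 0, s2: 4/3.
The most negative is -3 in column x, so x would enter next.

x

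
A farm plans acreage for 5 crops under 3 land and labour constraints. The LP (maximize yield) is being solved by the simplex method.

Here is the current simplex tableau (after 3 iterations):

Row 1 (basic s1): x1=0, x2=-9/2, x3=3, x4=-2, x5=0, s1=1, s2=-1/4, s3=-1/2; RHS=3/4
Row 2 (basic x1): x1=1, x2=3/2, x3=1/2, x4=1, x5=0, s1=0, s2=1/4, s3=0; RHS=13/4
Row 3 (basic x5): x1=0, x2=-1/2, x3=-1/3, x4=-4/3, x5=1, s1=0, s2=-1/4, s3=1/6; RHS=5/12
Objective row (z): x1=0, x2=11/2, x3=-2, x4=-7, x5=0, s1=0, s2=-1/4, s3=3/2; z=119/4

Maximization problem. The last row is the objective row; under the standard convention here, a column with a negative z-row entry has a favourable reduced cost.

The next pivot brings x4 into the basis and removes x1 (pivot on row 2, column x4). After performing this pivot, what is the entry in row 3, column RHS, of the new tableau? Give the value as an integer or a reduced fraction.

Pivot element is row 2, column x4: 1.
Normalize row 2: new (row 2, RHS) = (13/4)/1 = 13/4.
row 3 ← row 3 − (-4/3)·(new row 2): 5/12 − (-4/3)·(13/4) = 19/4.

19/4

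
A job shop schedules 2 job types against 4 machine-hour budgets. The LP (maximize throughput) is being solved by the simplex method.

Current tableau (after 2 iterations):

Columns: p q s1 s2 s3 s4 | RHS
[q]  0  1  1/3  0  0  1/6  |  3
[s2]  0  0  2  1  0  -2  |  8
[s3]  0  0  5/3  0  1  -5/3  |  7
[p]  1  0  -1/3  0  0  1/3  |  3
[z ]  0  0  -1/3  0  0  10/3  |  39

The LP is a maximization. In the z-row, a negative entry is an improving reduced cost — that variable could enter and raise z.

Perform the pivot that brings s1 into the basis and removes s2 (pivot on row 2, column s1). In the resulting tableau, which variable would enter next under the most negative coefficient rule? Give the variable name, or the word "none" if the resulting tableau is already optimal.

none

Pivot element 2. New z-row = old z-row − (-1/3)·(row 2/2).
Updated z-row coefficients: p: 0, q: 0, s1: 0, s2: 1/6, s3: 0, s4: 3.
No coefficient is strictly negative; the tableau after this pivot is optimal.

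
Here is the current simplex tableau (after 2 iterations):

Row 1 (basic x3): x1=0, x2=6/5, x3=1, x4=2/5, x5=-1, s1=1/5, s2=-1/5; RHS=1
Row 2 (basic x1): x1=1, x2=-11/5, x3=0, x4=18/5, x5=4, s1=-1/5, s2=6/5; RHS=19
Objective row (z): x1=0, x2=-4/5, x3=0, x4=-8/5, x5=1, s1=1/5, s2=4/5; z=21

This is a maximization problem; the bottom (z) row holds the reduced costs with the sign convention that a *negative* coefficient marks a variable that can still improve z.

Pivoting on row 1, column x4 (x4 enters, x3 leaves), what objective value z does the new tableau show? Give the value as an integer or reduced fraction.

Minimum ratio for x4: 1/(2/5) = 5/2.
z changes by −(z-row coeff of x4)·ratio = −(-8/5)·(5/2) = 4.
New z = 21 + 4 = 25.

25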